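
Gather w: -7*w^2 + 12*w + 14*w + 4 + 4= -7*w^2 + 26*w + 8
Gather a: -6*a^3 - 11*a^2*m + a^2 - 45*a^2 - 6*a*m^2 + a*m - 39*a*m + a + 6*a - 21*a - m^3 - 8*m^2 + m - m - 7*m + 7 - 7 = -6*a^3 + a^2*(-11*m - 44) + a*(-6*m^2 - 38*m - 14) - m^3 - 8*m^2 - 7*m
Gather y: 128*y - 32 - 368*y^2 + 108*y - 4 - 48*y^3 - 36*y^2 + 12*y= -48*y^3 - 404*y^2 + 248*y - 36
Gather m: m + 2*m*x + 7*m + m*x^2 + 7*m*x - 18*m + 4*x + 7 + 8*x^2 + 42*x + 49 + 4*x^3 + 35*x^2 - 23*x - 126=m*(x^2 + 9*x - 10) + 4*x^3 + 43*x^2 + 23*x - 70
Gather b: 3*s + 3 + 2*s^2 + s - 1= 2*s^2 + 4*s + 2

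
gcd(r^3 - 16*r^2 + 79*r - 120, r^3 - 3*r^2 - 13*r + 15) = r - 5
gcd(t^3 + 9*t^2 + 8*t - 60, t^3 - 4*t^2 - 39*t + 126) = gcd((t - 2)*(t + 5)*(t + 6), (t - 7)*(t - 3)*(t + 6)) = t + 6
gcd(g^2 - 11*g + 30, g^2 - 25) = g - 5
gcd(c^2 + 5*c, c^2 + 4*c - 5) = c + 5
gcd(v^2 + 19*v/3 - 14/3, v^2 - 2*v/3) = v - 2/3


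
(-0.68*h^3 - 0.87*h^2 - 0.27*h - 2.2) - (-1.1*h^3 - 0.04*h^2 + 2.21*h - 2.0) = 0.42*h^3 - 0.83*h^2 - 2.48*h - 0.2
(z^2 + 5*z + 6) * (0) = 0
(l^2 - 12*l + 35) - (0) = l^2 - 12*l + 35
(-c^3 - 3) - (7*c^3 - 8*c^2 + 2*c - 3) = -8*c^3 + 8*c^2 - 2*c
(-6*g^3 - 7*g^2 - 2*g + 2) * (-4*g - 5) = 24*g^4 + 58*g^3 + 43*g^2 + 2*g - 10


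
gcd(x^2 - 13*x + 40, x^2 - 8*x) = x - 8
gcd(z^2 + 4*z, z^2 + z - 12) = z + 4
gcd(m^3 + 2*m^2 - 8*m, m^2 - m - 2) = m - 2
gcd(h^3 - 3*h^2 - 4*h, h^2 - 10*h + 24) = h - 4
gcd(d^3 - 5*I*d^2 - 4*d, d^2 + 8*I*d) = d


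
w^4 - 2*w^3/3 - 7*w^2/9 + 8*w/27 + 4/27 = (w - 1)*(w - 2/3)*(w + 1/3)*(w + 2/3)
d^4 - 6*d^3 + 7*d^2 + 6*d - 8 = (d - 4)*(d - 2)*(d - 1)*(d + 1)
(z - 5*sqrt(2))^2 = z^2 - 10*sqrt(2)*z + 50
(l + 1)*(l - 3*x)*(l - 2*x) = l^3 - 5*l^2*x + l^2 + 6*l*x^2 - 5*l*x + 6*x^2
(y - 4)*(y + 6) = y^2 + 2*y - 24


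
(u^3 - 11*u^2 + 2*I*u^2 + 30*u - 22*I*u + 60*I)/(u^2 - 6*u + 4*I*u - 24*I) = (u^2 + u*(-5 + 2*I) - 10*I)/(u + 4*I)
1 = 1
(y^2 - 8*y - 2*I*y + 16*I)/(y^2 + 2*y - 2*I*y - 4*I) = (y - 8)/(y + 2)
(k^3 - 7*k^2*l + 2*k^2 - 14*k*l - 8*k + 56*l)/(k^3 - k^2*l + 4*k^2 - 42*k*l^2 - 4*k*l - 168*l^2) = (k - 2)/(k + 6*l)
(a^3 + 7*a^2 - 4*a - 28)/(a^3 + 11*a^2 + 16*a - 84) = (a + 2)/(a + 6)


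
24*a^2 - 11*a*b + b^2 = (-8*a + b)*(-3*a + b)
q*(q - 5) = q^2 - 5*q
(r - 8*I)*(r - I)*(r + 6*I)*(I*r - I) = I*r^4 + 3*r^3 - I*r^3 - 3*r^2 + 46*I*r^2 + 48*r - 46*I*r - 48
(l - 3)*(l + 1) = l^2 - 2*l - 3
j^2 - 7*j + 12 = (j - 4)*(j - 3)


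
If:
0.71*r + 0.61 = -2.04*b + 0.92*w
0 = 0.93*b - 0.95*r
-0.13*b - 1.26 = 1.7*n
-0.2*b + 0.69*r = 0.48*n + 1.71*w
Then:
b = -0.17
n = -0.73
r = -0.17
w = 0.16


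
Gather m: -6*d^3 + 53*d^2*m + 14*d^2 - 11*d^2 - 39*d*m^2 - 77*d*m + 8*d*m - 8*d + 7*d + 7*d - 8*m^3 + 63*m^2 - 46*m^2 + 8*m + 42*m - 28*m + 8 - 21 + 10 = -6*d^3 + 3*d^2 + 6*d - 8*m^3 + m^2*(17 - 39*d) + m*(53*d^2 - 69*d + 22) - 3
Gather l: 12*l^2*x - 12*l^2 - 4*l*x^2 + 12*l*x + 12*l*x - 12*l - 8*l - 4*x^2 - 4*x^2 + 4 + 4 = l^2*(12*x - 12) + l*(-4*x^2 + 24*x - 20) - 8*x^2 + 8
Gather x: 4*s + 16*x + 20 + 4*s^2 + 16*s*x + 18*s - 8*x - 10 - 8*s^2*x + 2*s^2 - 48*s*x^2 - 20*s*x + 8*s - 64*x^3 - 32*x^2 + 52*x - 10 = 6*s^2 + 30*s - 64*x^3 + x^2*(-48*s - 32) + x*(-8*s^2 - 4*s + 60)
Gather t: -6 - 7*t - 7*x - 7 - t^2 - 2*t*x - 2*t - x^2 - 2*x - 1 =-t^2 + t*(-2*x - 9) - x^2 - 9*x - 14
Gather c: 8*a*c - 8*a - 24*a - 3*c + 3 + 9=-32*a + c*(8*a - 3) + 12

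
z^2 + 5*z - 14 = (z - 2)*(z + 7)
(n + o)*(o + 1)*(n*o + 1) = n^2*o^2 + n^2*o + n*o^3 + n*o^2 + n*o + n + o^2 + o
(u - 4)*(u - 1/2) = u^2 - 9*u/2 + 2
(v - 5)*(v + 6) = v^2 + v - 30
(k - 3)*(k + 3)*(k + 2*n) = k^3 + 2*k^2*n - 9*k - 18*n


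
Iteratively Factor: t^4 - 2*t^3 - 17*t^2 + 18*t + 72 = (t - 4)*(t^3 + 2*t^2 - 9*t - 18) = (t - 4)*(t + 2)*(t^2 - 9) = (t - 4)*(t + 2)*(t + 3)*(t - 3)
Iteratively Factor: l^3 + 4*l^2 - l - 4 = (l + 4)*(l^2 - 1) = (l + 1)*(l + 4)*(l - 1)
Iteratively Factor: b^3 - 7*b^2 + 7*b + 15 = (b - 3)*(b^2 - 4*b - 5) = (b - 5)*(b - 3)*(b + 1)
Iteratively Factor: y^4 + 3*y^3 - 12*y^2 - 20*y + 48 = (y - 2)*(y^3 + 5*y^2 - 2*y - 24) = (y - 2)*(y + 4)*(y^2 + y - 6) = (y - 2)*(y + 3)*(y + 4)*(y - 2)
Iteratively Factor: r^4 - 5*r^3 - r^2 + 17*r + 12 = (r + 1)*(r^3 - 6*r^2 + 5*r + 12) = (r - 3)*(r + 1)*(r^2 - 3*r - 4) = (r - 4)*(r - 3)*(r + 1)*(r + 1)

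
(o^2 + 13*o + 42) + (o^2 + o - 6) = 2*o^2 + 14*o + 36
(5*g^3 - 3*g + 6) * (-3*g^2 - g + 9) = -15*g^5 - 5*g^4 + 54*g^3 - 15*g^2 - 33*g + 54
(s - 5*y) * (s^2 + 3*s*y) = s^3 - 2*s^2*y - 15*s*y^2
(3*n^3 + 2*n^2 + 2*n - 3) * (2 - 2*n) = -6*n^4 + 2*n^3 + 10*n - 6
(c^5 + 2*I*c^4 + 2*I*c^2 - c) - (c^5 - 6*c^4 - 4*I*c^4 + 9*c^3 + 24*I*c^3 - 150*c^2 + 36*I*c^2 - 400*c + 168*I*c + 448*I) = 6*c^4 + 6*I*c^4 - 9*c^3 - 24*I*c^3 + 150*c^2 - 34*I*c^2 + 399*c - 168*I*c - 448*I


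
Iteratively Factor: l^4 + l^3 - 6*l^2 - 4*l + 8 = (l - 2)*(l^3 + 3*l^2 - 4) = (l - 2)*(l + 2)*(l^2 + l - 2) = (l - 2)*(l - 1)*(l + 2)*(l + 2)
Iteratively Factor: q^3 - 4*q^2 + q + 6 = (q - 2)*(q^2 - 2*q - 3) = (q - 3)*(q - 2)*(q + 1)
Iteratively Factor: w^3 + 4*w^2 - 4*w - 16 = (w + 2)*(w^2 + 2*w - 8) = (w + 2)*(w + 4)*(w - 2)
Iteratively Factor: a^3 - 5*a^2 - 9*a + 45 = (a - 5)*(a^2 - 9) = (a - 5)*(a - 3)*(a + 3)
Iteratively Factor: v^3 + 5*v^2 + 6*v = (v + 2)*(v^2 + 3*v) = v*(v + 2)*(v + 3)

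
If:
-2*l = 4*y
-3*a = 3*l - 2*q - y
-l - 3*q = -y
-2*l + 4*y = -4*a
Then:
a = 0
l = 0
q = 0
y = 0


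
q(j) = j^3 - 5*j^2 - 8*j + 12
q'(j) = 3*j^2 - 10*j - 8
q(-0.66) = 14.81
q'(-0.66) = -0.09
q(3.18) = -31.84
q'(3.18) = -9.46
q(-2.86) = -29.41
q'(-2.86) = 45.14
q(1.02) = -0.30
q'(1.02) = -15.08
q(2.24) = -19.77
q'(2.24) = -15.35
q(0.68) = 4.56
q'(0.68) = -13.41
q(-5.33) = -238.82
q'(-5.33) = 130.53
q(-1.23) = 12.41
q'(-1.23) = 8.84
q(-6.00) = -336.00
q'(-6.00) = 160.00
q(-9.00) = -1050.00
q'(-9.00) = 325.00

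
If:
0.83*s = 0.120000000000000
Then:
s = 0.14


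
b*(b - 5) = b^2 - 5*b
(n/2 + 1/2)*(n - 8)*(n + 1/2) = n^3/2 - 13*n^2/4 - 23*n/4 - 2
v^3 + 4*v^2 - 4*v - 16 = (v - 2)*(v + 2)*(v + 4)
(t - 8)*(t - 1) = t^2 - 9*t + 8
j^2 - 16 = (j - 4)*(j + 4)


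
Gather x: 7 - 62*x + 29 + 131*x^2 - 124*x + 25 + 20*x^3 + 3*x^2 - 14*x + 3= 20*x^3 + 134*x^2 - 200*x + 64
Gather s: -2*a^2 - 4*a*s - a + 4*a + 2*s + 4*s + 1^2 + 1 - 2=-2*a^2 + 3*a + s*(6 - 4*a)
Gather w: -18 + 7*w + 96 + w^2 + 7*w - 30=w^2 + 14*w + 48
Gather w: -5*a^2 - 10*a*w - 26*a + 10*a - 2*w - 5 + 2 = -5*a^2 - 16*a + w*(-10*a - 2) - 3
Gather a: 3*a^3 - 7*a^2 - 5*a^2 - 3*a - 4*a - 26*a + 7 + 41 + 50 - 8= 3*a^3 - 12*a^2 - 33*a + 90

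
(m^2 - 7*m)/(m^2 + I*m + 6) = m*(m - 7)/(m^2 + I*m + 6)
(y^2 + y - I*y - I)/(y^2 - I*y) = (y + 1)/y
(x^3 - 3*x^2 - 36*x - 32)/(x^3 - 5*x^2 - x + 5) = (x^2 - 4*x - 32)/(x^2 - 6*x + 5)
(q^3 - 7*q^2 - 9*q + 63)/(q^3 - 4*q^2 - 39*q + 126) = (q + 3)/(q + 6)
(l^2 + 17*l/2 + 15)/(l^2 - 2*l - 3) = (l^2 + 17*l/2 + 15)/(l^2 - 2*l - 3)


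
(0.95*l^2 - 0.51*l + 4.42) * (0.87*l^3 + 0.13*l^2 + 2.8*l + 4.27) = 0.8265*l^5 - 0.3202*l^4 + 6.4391*l^3 + 3.2031*l^2 + 10.1983*l + 18.8734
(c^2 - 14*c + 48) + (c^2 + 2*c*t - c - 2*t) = 2*c^2 + 2*c*t - 15*c - 2*t + 48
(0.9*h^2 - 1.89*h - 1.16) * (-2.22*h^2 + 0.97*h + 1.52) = -1.998*h^4 + 5.0688*h^3 + 2.1099*h^2 - 3.998*h - 1.7632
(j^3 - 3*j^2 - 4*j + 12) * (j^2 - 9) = j^5 - 3*j^4 - 13*j^3 + 39*j^2 + 36*j - 108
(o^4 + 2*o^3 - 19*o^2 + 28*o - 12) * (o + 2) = o^5 + 4*o^4 - 15*o^3 - 10*o^2 + 44*o - 24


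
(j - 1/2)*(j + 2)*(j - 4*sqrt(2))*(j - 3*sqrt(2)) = j^4 - 7*sqrt(2)*j^3 + 3*j^3/2 - 21*sqrt(2)*j^2/2 + 23*j^2 + 7*sqrt(2)*j + 36*j - 24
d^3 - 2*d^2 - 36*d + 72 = (d - 6)*(d - 2)*(d + 6)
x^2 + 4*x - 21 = (x - 3)*(x + 7)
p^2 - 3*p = p*(p - 3)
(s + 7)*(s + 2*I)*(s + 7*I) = s^3 + 7*s^2 + 9*I*s^2 - 14*s + 63*I*s - 98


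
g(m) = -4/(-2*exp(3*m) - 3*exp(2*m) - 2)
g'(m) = -4*(6*exp(3*m) + 6*exp(2*m))/(-2*exp(3*m) - 3*exp(2*m) - 2)^2 = -24*(exp(m) + 1)*exp(2*m)/(2*exp(3*m) + 3*exp(2*m) + 2)^2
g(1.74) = 0.01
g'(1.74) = -0.02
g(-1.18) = 1.71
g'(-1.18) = -0.54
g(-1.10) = 1.66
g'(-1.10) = -0.61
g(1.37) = 0.02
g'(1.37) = -0.06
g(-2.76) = 1.99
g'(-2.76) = -0.03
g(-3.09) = 1.99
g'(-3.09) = -0.01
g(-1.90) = 1.93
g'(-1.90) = -0.14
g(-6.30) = 2.00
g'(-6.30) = -0.00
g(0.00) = 0.57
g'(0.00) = -0.98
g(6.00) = 0.00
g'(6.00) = 0.00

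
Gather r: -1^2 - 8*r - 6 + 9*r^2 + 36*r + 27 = 9*r^2 + 28*r + 20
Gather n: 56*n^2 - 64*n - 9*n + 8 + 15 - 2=56*n^2 - 73*n + 21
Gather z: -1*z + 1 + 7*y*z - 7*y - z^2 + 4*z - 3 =-7*y - z^2 + z*(7*y + 3) - 2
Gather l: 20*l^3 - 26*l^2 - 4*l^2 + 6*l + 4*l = 20*l^3 - 30*l^2 + 10*l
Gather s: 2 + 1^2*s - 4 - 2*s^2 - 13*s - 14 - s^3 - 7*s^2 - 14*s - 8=-s^3 - 9*s^2 - 26*s - 24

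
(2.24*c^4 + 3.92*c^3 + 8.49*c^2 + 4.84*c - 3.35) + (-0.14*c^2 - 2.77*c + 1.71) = 2.24*c^4 + 3.92*c^3 + 8.35*c^2 + 2.07*c - 1.64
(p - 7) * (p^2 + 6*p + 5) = p^3 - p^2 - 37*p - 35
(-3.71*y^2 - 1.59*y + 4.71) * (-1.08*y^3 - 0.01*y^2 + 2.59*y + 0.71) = 4.0068*y^5 + 1.7543*y^4 - 14.6798*y^3 - 6.7993*y^2 + 11.07*y + 3.3441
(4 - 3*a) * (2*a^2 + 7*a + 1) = -6*a^3 - 13*a^2 + 25*a + 4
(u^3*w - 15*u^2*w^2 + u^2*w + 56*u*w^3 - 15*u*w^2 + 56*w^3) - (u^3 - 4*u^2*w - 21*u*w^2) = u^3*w - u^3 - 15*u^2*w^2 + 5*u^2*w + 56*u*w^3 + 6*u*w^2 + 56*w^3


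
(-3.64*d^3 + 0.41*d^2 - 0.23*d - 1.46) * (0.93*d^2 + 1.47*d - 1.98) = -3.3852*d^5 - 4.9695*d^4 + 7.596*d^3 - 2.5077*d^2 - 1.6908*d + 2.8908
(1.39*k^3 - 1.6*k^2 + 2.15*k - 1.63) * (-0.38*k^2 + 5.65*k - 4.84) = -0.5282*k^5 + 8.4615*k^4 - 16.5846*k^3 + 20.5109*k^2 - 19.6155*k + 7.8892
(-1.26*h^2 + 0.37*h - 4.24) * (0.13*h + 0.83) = -0.1638*h^3 - 0.9977*h^2 - 0.2441*h - 3.5192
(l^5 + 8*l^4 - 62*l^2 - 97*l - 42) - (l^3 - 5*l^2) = l^5 + 8*l^4 - l^3 - 57*l^2 - 97*l - 42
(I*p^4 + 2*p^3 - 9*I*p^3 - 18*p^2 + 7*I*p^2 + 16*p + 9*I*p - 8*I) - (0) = I*p^4 + 2*p^3 - 9*I*p^3 - 18*p^2 + 7*I*p^2 + 16*p + 9*I*p - 8*I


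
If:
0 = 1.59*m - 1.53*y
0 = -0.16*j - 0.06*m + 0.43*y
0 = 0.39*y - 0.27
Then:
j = 1.61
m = 0.67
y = 0.69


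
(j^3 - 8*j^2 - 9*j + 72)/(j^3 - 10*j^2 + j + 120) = (j - 3)/(j - 5)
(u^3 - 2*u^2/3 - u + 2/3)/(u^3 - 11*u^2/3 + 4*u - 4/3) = (u + 1)/(u - 2)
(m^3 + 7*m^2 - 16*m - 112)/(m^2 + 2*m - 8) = (m^2 + 3*m - 28)/(m - 2)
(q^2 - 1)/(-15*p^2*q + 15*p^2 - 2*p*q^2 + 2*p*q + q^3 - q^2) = (-q - 1)/(15*p^2 + 2*p*q - q^2)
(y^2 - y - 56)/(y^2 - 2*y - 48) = (y + 7)/(y + 6)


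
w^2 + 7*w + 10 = (w + 2)*(w + 5)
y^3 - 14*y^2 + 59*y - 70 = (y - 7)*(y - 5)*(y - 2)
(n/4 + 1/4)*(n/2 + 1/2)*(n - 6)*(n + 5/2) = n^4/8 - 3*n^3/16 - 21*n^2/8 - 67*n/16 - 15/8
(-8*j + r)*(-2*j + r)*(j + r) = 16*j^3 + 6*j^2*r - 9*j*r^2 + r^3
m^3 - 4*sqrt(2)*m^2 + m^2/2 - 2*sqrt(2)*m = m*(m + 1/2)*(m - 4*sqrt(2))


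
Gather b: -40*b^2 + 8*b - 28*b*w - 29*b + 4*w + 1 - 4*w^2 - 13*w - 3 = -40*b^2 + b*(-28*w - 21) - 4*w^2 - 9*w - 2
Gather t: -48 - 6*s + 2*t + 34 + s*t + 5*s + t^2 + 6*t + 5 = -s + t^2 + t*(s + 8) - 9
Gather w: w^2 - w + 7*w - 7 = w^2 + 6*w - 7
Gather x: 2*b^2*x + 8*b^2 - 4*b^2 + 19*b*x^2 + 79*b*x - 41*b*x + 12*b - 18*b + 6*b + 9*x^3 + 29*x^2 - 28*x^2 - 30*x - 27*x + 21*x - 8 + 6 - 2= 4*b^2 + 9*x^3 + x^2*(19*b + 1) + x*(2*b^2 + 38*b - 36) - 4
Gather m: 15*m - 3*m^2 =-3*m^2 + 15*m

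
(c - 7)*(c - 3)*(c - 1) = c^3 - 11*c^2 + 31*c - 21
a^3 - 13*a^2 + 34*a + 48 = (a - 8)*(a - 6)*(a + 1)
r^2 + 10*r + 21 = (r + 3)*(r + 7)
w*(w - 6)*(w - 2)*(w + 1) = w^4 - 7*w^3 + 4*w^2 + 12*w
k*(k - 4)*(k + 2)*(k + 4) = k^4 + 2*k^3 - 16*k^2 - 32*k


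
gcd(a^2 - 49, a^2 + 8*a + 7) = a + 7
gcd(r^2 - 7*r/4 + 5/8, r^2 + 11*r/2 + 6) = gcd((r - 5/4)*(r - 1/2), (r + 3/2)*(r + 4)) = 1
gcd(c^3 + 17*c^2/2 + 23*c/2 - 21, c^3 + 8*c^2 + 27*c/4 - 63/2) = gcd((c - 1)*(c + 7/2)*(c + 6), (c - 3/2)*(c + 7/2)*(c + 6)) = c^2 + 19*c/2 + 21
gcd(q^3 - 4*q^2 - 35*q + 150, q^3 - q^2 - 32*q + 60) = q^2 + q - 30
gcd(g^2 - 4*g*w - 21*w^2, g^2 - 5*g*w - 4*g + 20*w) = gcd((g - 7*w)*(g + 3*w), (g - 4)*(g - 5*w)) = 1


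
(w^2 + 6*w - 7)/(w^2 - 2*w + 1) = (w + 7)/(w - 1)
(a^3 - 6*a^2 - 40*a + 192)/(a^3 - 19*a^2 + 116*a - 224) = (a + 6)/(a - 7)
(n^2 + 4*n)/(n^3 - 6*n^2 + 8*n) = (n + 4)/(n^2 - 6*n + 8)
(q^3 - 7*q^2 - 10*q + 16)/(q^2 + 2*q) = q - 9 + 8/q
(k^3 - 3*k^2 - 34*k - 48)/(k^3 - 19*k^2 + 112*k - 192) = (k^2 + 5*k + 6)/(k^2 - 11*k + 24)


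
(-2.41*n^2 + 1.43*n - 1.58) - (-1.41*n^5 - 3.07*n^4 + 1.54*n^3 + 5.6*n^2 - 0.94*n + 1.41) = 1.41*n^5 + 3.07*n^4 - 1.54*n^3 - 8.01*n^2 + 2.37*n - 2.99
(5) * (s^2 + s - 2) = 5*s^2 + 5*s - 10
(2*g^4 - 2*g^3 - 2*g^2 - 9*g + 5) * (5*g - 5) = 10*g^5 - 20*g^4 - 35*g^2 + 70*g - 25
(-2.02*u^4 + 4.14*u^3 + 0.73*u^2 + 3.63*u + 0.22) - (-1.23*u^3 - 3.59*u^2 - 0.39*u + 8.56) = -2.02*u^4 + 5.37*u^3 + 4.32*u^2 + 4.02*u - 8.34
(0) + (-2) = -2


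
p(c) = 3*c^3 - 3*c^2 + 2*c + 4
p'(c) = 9*c^2 - 6*c + 2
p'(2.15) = 30.70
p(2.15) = 24.25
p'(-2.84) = 91.63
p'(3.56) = 94.70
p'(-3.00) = 101.00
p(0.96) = 5.81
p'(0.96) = 4.53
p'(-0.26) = 4.17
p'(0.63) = 1.79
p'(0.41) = 1.05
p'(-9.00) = 785.00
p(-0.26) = 3.22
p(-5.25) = -523.30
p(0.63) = 4.82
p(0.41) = 4.52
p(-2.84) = -94.60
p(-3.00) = -110.00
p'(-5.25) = 281.56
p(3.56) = 108.45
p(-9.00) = -2444.00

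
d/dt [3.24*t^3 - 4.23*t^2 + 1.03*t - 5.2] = 9.72*t^2 - 8.46*t + 1.03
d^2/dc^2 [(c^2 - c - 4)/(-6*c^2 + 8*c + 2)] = (-3*c^3 + 99*c^2 - 135*c + 71)/(27*c^6 - 108*c^5 + 117*c^4 + 8*c^3 - 39*c^2 - 12*c - 1)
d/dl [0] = 0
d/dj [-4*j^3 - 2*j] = -12*j^2 - 2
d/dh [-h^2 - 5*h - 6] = -2*h - 5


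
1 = 1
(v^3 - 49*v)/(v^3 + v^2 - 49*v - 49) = v/(v + 1)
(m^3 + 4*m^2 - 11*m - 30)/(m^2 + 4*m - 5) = (m^2 - m - 6)/(m - 1)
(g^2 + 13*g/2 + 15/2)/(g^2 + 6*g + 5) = (g + 3/2)/(g + 1)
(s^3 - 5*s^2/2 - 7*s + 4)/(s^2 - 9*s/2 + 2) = s + 2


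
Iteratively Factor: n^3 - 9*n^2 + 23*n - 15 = (n - 1)*(n^2 - 8*n + 15) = (n - 3)*(n - 1)*(n - 5)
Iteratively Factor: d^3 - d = (d + 1)*(d^2 - d) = d*(d + 1)*(d - 1)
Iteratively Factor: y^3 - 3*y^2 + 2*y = (y)*(y^2 - 3*y + 2) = y*(y - 2)*(y - 1)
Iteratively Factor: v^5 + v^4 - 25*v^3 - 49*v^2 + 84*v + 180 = (v + 3)*(v^4 - 2*v^3 - 19*v^2 + 8*v + 60) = (v - 5)*(v + 3)*(v^3 + 3*v^2 - 4*v - 12) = (v - 5)*(v + 2)*(v + 3)*(v^2 + v - 6) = (v - 5)*(v + 2)*(v + 3)^2*(v - 2)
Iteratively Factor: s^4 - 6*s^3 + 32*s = (s - 4)*(s^3 - 2*s^2 - 8*s) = (s - 4)^2*(s^2 + 2*s) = (s - 4)^2*(s + 2)*(s)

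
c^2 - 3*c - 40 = (c - 8)*(c + 5)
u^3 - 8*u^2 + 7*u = u*(u - 7)*(u - 1)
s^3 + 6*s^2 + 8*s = s*(s + 2)*(s + 4)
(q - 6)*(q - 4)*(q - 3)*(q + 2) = q^4 - 11*q^3 + 28*q^2 + 36*q - 144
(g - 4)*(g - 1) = g^2 - 5*g + 4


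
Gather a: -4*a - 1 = -4*a - 1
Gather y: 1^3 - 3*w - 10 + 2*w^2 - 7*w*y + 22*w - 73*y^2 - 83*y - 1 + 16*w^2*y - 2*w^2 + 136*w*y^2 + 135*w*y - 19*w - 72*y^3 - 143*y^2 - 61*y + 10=-72*y^3 + y^2*(136*w - 216) + y*(16*w^2 + 128*w - 144)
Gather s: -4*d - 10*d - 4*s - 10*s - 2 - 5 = -14*d - 14*s - 7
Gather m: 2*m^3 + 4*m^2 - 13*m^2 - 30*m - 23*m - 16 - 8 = 2*m^3 - 9*m^2 - 53*m - 24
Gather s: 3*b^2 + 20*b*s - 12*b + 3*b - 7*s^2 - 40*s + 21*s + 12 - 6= 3*b^2 - 9*b - 7*s^2 + s*(20*b - 19) + 6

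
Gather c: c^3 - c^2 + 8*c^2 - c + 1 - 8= c^3 + 7*c^2 - c - 7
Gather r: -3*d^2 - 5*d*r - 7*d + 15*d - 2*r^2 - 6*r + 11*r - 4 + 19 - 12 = -3*d^2 + 8*d - 2*r^2 + r*(5 - 5*d) + 3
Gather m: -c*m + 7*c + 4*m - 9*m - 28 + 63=7*c + m*(-c - 5) + 35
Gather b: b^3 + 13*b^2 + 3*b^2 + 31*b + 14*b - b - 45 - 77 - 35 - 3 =b^3 + 16*b^2 + 44*b - 160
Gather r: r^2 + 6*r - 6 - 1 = r^2 + 6*r - 7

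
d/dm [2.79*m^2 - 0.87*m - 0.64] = 5.58*m - 0.87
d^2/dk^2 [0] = 0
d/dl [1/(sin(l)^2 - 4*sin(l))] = 2*(2 - sin(l))*cos(l)/((sin(l) - 4)^2*sin(l)^2)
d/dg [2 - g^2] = -2*g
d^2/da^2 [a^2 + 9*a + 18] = 2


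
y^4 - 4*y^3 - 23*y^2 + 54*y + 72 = (y - 6)*(y - 3)*(y + 1)*(y + 4)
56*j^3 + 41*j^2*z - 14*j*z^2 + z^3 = (-8*j + z)*(-7*j + z)*(j + z)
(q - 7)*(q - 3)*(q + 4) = q^3 - 6*q^2 - 19*q + 84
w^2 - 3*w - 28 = (w - 7)*(w + 4)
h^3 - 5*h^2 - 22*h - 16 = (h - 8)*(h + 1)*(h + 2)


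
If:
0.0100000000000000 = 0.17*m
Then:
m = 0.06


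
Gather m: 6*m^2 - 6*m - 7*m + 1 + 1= 6*m^2 - 13*m + 2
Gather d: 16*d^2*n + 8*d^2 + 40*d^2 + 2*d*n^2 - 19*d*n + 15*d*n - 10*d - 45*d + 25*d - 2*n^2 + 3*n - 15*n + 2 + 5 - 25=d^2*(16*n + 48) + d*(2*n^2 - 4*n - 30) - 2*n^2 - 12*n - 18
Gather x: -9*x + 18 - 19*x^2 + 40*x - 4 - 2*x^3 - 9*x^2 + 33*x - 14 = -2*x^3 - 28*x^2 + 64*x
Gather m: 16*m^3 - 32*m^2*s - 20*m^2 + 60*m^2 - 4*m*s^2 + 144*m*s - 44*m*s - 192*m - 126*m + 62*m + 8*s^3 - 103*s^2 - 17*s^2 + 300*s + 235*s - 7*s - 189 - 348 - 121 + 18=16*m^3 + m^2*(40 - 32*s) + m*(-4*s^2 + 100*s - 256) + 8*s^3 - 120*s^2 + 528*s - 640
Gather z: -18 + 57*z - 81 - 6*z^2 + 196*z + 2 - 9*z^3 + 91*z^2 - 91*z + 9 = -9*z^3 + 85*z^2 + 162*z - 88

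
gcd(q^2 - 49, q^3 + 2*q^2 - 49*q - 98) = q^2 - 49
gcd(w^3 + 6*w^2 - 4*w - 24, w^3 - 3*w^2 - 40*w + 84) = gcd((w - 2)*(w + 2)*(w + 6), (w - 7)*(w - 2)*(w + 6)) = w^2 + 4*w - 12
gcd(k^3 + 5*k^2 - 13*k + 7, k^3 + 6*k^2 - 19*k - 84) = k + 7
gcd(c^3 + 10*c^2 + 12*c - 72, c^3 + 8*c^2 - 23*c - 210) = c + 6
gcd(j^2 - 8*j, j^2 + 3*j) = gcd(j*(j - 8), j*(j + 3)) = j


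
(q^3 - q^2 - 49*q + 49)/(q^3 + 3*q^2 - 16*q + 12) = (q^2 - 49)/(q^2 + 4*q - 12)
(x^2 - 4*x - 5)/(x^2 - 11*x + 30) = (x + 1)/(x - 6)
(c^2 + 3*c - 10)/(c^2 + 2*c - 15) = (c - 2)/(c - 3)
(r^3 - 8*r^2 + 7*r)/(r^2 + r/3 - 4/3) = 3*r*(r - 7)/(3*r + 4)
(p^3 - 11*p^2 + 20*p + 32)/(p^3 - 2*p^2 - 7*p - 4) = (p - 8)/(p + 1)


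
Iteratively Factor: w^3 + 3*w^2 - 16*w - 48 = (w + 4)*(w^2 - w - 12) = (w + 3)*(w + 4)*(w - 4)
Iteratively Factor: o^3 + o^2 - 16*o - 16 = (o + 1)*(o^2 - 16) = (o - 4)*(o + 1)*(o + 4)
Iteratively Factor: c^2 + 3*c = (c)*(c + 3)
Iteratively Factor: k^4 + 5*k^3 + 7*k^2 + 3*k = (k + 1)*(k^3 + 4*k^2 + 3*k) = k*(k + 1)*(k^2 + 4*k + 3) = k*(k + 1)*(k + 3)*(k + 1)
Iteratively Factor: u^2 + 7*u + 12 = (u + 4)*(u + 3)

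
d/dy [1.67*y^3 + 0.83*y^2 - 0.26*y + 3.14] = 5.01*y^2 + 1.66*y - 0.26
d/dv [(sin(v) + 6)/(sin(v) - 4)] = -10*cos(v)/(sin(v) - 4)^2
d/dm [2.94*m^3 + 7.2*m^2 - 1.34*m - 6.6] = 8.82*m^2 + 14.4*m - 1.34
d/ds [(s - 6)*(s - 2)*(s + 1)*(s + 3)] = 4*s^3 - 12*s^2 - 34*s + 24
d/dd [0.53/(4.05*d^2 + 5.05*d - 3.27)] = (-4.293*d - 2.6765)/(4.05*d^2 + 5.05*d - 3.27)^2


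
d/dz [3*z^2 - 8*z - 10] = 6*z - 8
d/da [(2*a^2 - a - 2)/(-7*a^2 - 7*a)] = (-3*a^2 - 4*a - 2)/(7*a^2*(a^2 + 2*a + 1))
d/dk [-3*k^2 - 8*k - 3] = -6*k - 8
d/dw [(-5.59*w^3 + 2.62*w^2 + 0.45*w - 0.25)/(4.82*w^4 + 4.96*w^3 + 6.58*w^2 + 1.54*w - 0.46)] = (26.9438*w^6 - 25.2568*w^5 - 56.2844*w^4 - 16.8612*w^3 + 12.508*w^2 + 0.8796*w + 0.178)/(23.2324*w^8 + 47.8144*w^7 + 88.0328*w^6 + 80.1192*w^5 + 54.1388*w^4 + 15.7032*w^3 - 3.682*w^2 - 1.4168*w + 0.2116)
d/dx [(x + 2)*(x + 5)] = 2*x + 7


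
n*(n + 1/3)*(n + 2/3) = n^3 + n^2 + 2*n/9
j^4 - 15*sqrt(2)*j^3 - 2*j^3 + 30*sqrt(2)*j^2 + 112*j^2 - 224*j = j*(j - 2)*(j - 8*sqrt(2))*(j - 7*sqrt(2))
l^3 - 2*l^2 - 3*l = l*(l - 3)*(l + 1)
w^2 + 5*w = w*(w + 5)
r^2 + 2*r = r*(r + 2)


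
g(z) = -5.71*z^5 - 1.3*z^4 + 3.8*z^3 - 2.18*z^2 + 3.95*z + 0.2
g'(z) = -28.55*z^4 - 5.2*z^3 + 11.4*z^2 - 4.36*z + 3.95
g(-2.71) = 662.35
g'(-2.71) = -1336.89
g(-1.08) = -4.77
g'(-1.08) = -10.34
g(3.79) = -4542.61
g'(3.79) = -6022.56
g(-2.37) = 313.94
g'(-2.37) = -753.20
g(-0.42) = -2.09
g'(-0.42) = 7.29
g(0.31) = 1.30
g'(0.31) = 3.28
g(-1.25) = -1.31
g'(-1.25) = -32.33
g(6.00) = -45319.54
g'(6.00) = -37735.81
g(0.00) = 0.20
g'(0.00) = 3.95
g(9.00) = -343069.72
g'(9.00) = -190219.24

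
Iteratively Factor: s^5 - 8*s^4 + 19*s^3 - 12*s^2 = (s)*(s^4 - 8*s^3 + 19*s^2 - 12*s) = s*(s - 3)*(s^3 - 5*s^2 + 4*s) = s^2*(s - 3)*(s^2 - 5*s + 4) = s^2*(s - 3)*(s - 1)*(s - 4)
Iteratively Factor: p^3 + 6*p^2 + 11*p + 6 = (p + 2)*(p^2 + 4*p + 3) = (p + 2)*(p + 3)*(p + 1)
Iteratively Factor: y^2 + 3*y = (y + 3)*(y)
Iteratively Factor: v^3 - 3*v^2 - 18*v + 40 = (v - 5)*(v^2 + 2*v - 8) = (v - 5)*(v - 2)*(v + 4)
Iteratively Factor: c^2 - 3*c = (c - 3)*(c)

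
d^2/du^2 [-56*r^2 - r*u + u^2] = 2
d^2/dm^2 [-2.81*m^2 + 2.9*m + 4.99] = -5.62000000000000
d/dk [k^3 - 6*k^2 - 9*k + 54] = 3*k^2 - 12*k - 9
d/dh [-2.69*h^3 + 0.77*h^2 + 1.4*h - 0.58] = -8.07*h^2 + 1.54*h + 1.4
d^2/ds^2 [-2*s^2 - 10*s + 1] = -4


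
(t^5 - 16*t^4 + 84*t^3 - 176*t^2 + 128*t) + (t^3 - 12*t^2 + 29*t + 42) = t^5 - 16*t^4 + 85*t^3 - 188*t^2 + 157*t + 42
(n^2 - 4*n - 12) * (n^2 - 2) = n^4 - 4*n^3 - 14*n^2 + 8*n + 24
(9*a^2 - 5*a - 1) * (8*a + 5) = 72*a^3 + 5*a^2 - 33*a - 5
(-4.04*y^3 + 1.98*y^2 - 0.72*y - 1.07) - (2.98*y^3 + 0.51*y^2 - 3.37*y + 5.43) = -7.02*y^3 + 1.47*y^2 + 2.65*y - 6.5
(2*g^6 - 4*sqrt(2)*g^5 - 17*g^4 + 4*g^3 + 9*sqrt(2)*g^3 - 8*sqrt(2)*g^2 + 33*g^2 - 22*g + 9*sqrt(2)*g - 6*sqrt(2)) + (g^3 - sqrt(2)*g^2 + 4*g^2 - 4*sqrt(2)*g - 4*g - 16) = 2*g^6 - 4*sqrt(2)*g^5 - 17*g^4 + 5*g^3 + 9*sqrt(2)*g^3 - 9*sqrt(2)*g^2 + 37*g^2 - 26*g + 5*sqrt(2)*g - 16 - 6*sqrt(2)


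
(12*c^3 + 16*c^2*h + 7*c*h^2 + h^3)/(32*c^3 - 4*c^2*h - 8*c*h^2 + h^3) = (6*c^2 + 5*c*h + h^2)/(16*c^2 - 10*c*h + h^2)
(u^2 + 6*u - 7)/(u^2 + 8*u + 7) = (u - 1)/(u + 1)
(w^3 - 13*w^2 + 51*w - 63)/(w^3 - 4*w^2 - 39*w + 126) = (w - 3)/(w + 6)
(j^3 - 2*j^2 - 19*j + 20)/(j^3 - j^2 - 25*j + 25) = (j + 4)/(j + 5)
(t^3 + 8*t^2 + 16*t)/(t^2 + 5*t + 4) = t*(t + 4)/(t + 1)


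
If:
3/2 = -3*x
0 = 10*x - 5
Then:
No Solution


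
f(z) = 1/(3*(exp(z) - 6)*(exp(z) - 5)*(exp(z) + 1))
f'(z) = -exp(z)/(3*(exp(z) - 6)*(exp(z) - 5)*(exp(z) + 1)^2) - exp(z)/(3*(exp(z) - 6)*(exp(z) - 5)^2*(exp(z) + 1)) - exp(z)/(3*(exp(z) - 6)^2*(exp(z) - 5)*(exp(z) + 1)) = -((exp(z) - 6)*(exp(z) - 5) + (exp(z) - 6)*(exp(z) + 1) + (exp(z) - 5)*(exp(z) + 1))/(12*(exp(z) - 6)^2*(exp(z) - 5)^2*cosh(z/2)^2)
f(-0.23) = 0.01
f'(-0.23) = -0.00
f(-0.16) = 0.01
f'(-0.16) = -0.00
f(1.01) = 0.01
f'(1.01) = 0.02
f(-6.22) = 0.01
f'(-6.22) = -0.00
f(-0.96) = 0.01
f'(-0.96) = -0.00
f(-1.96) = 0.01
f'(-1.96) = -0.00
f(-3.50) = 0.01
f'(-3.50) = -0.00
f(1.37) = 0.03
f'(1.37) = 0.15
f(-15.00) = 0.01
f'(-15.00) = 0.00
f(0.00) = 0.01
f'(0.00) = 0.00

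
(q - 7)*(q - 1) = q^2 - 8*q + 7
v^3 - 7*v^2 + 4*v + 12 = (v - 6)*(v - 2)*(v + 1)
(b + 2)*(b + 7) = b^2 + 9*b + 14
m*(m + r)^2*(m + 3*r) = m^4 + 5*m^3*r + 7*m^2*r^2 + 3*m*r^3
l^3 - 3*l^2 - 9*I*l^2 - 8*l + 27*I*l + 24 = (l - 3)*(l - 8*I)*(l - I)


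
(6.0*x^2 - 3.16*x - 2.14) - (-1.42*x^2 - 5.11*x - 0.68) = 7.42*x^2 + 1.95*x - 1.46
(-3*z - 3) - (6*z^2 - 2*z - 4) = -6*z^2 - z + 1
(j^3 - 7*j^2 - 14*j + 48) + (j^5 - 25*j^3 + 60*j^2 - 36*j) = j^5 - 24*j^3 + 53*j^2 - 50*j + 48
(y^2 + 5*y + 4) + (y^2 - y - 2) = 2*y^2 + 4*y + 2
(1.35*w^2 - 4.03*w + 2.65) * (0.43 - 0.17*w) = -0.2295*w^3 + 1.2656*w^2 - 2.1834*w + 1.1395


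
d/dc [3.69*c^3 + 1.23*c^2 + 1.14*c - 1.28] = 11.07*c^2 + 2.46*c + 1.14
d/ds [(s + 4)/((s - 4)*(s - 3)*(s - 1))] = 2*(-s^3 - 2*s^2 + 32*s - 44)/(s^6 - 16*s^5 + 102*s^4 - 328*s^3 + 553*s^2 - 456*s + 144)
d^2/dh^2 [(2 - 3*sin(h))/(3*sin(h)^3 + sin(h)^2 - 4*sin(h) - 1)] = (108*sin(h)^7 - 135*sin(h)^6 - 81*sin(h)^5 + 331*sin(h)^4 + 6*sin(h)^3 - 292*sin(h)^2 - 19*sin(h) + 92)/(3*sin(h)^3 + sin(h)^2 - 4*sin(h) - 1)^3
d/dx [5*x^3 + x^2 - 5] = x*(15*x + 2)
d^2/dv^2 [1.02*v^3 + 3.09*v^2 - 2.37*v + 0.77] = 6.12*v + 6.18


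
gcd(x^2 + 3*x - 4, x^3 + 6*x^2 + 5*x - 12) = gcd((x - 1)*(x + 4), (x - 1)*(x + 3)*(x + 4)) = x^2 + 3*x - 4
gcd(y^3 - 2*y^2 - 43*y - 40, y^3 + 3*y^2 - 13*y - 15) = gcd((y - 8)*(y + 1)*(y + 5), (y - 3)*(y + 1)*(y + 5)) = y^2 + 6*y + 5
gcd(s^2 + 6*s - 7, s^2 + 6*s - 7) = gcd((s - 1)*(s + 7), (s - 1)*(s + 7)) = s^2 + 6*s - 7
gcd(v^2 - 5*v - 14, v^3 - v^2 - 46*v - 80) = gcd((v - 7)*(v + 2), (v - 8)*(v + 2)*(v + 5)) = v + 2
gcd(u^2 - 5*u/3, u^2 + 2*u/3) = u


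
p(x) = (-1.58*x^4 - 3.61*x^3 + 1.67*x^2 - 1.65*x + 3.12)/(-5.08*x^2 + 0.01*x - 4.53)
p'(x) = (10.16*x - 0.01)*(-1.58*x^4 - 3.61*x^3 + 1.67*x^2 - 1.65*x + 3.12)/(-5.08*x^2 + 0.01*x - 4.53)^2 + (-6.32*x^3 - 10.83*x^2 + 3.34*x - 1.65)/(-5.08*x^2 + 0.01*x - 4.53) = (16.0528*x^5 + 18.2914*x^4 + 28.5574*x^3 + 40.6946*x^2 + 16.569*x + 7.4433)/(25.8064*x^4 - 0.1016*x^3 + 46.0249*x^2 - 0.0906*x + 20.5209)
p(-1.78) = -0.77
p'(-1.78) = -0.37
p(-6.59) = 8.26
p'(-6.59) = -3.38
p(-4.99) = 3.65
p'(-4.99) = -2.38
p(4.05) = 7.30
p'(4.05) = 3.25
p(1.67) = 1.29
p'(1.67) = 1.81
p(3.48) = 5.55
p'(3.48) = 2.90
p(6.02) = 14.90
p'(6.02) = 4.46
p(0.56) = -0.32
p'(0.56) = 0.99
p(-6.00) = 6.37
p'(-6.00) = -3.01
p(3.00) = 4.23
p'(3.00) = 2.61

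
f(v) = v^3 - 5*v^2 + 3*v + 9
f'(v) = 3*v^2 - 10*v + 3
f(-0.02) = 8.94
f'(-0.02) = 3.20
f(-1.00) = 0.00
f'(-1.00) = 16.00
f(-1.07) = -1.16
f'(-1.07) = 17.13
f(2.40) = 1.22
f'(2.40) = -3.72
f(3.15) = 0.09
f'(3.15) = 1.27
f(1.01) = 7.96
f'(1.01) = -4.04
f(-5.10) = -269.00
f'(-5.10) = 132.03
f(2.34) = 1.45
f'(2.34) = -3.97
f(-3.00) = -72.00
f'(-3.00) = 60.00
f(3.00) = 0.00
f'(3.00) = 0.00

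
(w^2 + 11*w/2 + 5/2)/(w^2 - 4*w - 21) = (2*w^2 + 11*w + 5)/(2*(w^2 - 4*w - 21))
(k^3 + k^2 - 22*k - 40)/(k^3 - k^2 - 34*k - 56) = (k - 5)/(k - 7)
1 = 1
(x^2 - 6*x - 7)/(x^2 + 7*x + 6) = (x - 7)/(x + 6)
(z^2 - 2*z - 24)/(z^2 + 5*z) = (z^2 - 2*z - 24)/(z*(z + 5))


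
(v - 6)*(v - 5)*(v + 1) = v^3 - 10*v^2 + 19*v + 30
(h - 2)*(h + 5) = h^2 + 3*h - 10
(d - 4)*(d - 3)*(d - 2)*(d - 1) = d^4 - 10*d^3 + 35*d^2 - 50*d + 24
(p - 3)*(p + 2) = p^2 - p - 6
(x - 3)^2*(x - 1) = x^3 - 7*x^2 + 15*x - 9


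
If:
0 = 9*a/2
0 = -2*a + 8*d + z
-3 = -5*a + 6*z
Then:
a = 0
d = 1/16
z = -1/2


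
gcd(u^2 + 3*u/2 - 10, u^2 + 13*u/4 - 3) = u + 4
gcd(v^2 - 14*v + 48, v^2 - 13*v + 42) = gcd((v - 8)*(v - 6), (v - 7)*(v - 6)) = v - 6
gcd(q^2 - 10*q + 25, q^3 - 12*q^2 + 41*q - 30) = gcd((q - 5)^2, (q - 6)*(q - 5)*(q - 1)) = q - 5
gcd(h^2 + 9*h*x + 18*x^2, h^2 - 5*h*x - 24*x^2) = h + 3*x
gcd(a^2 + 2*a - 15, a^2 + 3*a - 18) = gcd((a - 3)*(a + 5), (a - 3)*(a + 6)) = a - 3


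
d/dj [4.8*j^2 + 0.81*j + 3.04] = 9.6*j + 0.81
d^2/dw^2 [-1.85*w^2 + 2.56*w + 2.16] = -3.70000000000000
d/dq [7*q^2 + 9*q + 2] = 14*q + 9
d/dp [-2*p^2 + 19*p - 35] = 19 - 4*p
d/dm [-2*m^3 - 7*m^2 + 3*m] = -6*m^2 - 14*m + 3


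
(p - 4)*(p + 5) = p^2 + p - 20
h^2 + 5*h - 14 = (h - 2)*(h + 7)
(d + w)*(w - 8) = d*w - 8*d + w^2 - 8*w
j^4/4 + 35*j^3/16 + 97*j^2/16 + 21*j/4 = j*(j/4 + 1)*(j + 7/4)*(j + 3)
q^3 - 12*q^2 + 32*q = q*(q - 8)*(q - 4)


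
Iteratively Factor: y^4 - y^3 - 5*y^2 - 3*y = (y - 3)*(y^3 + 2*y^2 + y) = y*(y - 3)*(y^2 + 2*y + 1) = y*(y - 3)*(y + 1)*(y + 1)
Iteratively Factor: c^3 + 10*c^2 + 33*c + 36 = (c + 3)*(c^2 + 7*c + 12) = (c + 3)^2*(c + 4)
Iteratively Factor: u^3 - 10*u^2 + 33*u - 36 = (u - 4)*(u^2 - 6*u + 9) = (u - 4)*(u - 3)*(u - 3)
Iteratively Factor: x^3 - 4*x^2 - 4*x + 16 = (x - 2)*(x^2 - 2*x - 8) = (x - 2)*(x + 2)*(x - 4)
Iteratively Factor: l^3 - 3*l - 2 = (l + 1)*(l^2 - l - 2) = (l + 1)^2*(l - 2)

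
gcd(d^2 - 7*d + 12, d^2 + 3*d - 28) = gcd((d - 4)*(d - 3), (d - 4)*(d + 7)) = d - 4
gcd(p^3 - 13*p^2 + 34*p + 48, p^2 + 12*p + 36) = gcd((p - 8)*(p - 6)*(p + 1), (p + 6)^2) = 1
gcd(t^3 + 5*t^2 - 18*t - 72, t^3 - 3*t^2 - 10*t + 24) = t^2 - t - 12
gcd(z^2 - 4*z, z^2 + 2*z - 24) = z - 4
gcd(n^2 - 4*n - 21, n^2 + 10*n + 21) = n + 3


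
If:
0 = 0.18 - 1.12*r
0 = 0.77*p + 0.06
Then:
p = -0.08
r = 0.16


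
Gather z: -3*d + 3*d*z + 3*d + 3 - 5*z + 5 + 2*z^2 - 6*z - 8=2*z^2 + z*(3*d - 11)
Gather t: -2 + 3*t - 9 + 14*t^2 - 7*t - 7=14*t^2 - 4*t - 18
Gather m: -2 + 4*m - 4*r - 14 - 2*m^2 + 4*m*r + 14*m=-2*m^2 + m*(4*r + 18) - 4*r - 16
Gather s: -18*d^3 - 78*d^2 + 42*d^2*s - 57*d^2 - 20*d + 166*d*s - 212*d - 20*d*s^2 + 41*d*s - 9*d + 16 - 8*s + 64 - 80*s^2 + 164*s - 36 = -18*d^3 - 135*d^2 - 241*d + s^2*(-20*d - 80) + s*(42*d^2 + 207*d + 156) + 44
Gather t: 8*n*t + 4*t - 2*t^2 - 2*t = -2*t^2 + t*(8*n + 2)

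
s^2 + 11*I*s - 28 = (s + 4*I)*(s + 7*I)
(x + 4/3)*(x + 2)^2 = x^3 + 16*x^2/3 + 28*x/3 + 16/3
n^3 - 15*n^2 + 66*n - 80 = (n - 8)*(n - 5)*(n - 2)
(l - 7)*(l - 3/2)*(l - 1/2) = l^3 - 9*l^2 + 59*l/4 - 21/4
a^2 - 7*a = a*(a - 7)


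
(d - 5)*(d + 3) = d^2 - 2*d - 15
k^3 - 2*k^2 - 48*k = k*(k - 8)*(k + 6)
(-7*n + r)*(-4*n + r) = 28*n^2 - 11*n*r + r^2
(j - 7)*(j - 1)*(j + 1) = j^3 - 7*j^2 - j + 7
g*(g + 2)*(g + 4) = g^3 + 6*g^2 + 8*g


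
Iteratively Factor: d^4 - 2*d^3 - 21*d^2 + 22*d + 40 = (d + 4)*(d^3 - 6*d^2 + 3*d + 10) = (d - 5)*(d + 4)*(d^2 - d - 2) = (d - 5)*(d + 1)*(d + 4)*(d - 2)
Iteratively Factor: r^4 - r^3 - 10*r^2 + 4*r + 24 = (r - 2)*(r^3 + r^2 - 8*r - 12) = (r - 2)*(r + 2)*(r^2 - r - 6) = (r - 3)*(r - 2)*(r + 2)*(r + 2)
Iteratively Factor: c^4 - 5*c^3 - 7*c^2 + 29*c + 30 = (c - 3)*(c^3 - 2*c^2 - 13*c - 10) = (c - 3)*(c + 2)*(c^2 - 4*c - 5) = (c - 5)*(c - 3)*(c + 2)*(c + 1)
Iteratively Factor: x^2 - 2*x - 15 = (x - 5)*(x + 3)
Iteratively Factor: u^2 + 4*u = (u)*(u + 4)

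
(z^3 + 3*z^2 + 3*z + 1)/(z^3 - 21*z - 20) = (z^2 + 2*z + 1)/(z^2 - z - 20)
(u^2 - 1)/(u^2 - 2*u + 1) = (u + 1)/(u - 1)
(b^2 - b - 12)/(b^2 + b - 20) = (b + 3)/(b + 5)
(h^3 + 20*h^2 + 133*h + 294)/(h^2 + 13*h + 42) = h + 7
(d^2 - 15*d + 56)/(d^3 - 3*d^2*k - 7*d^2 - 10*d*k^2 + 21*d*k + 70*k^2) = (d - 8)/(d^2 - 3*d*k - 10*k^2)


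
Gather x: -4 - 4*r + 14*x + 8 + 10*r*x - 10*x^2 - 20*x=-4*r - 10*x^2 + x*(10*r - 6) + 4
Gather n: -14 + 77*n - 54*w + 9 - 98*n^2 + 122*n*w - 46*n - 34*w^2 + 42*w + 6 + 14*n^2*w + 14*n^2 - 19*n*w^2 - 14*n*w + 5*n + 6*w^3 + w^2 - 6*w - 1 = n^2*(14*w - 84) + n*(-19*w^2 + 108*w + 36) + 6*w^3 - 33*w^2 - 18*w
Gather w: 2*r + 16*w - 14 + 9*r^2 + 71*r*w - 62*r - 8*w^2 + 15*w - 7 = 9*r^2 - 60*r - 8*w^2 + w*(71*r + 31) - 21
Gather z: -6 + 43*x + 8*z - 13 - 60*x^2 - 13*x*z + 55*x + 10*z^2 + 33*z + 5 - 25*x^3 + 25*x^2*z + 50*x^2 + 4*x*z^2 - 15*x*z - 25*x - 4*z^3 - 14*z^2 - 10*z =-25*x^3 - 10*x^2 + 73*x - 4*z^3 + z^2*(4*x - 4) + z*(25*x^2 - 28*x + 31) - 14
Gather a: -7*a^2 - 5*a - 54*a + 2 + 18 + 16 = -7*a^2 - 59*a + 36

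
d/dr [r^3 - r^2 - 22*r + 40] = 3*r^2 - 2*r - 22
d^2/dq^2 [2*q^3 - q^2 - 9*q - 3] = 12*q - 2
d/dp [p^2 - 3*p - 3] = 2*p - 3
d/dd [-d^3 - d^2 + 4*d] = -3*d^2 - 2*d + 4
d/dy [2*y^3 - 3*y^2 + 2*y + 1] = 6*y^2 - 6*y + 2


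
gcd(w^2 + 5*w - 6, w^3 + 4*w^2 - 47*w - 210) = w + 6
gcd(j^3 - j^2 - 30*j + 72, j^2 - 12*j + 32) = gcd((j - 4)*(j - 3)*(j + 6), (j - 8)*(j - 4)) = j - 4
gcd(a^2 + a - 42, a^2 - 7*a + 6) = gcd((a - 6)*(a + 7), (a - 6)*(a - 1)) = a - 6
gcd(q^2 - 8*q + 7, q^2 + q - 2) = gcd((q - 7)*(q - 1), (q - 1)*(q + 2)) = q - 1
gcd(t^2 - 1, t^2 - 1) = t^2 - 1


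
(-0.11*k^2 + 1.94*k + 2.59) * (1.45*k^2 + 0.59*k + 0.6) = -0.1595*k^4 + 2.7481*k^3 + 4.8341*k^2 + 2.6921*k + 1.554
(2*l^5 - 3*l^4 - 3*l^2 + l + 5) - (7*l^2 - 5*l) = 2*l^5 - 3*l^4 - 10*l^2 + 6*l + 5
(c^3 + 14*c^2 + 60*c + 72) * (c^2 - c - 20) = c^5 + 13*c^4 + 26*c^3 - 268*c^2 - 1272*c - 1440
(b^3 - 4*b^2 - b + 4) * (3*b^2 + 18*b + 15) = 3*b^5 + 6*b^4 - 60*b^3 - 66*b^2 + 57*b + 60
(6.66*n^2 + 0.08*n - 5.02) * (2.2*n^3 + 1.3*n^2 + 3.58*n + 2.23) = 14.652*n^5 + 8.834*n^4 + 12.9028*n^3 + 8.6122*n^2 - 17.7932*n - 11.1946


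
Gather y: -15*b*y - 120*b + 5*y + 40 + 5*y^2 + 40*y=-120*b + 5*y^2 + y*(45 - 15*b) + 40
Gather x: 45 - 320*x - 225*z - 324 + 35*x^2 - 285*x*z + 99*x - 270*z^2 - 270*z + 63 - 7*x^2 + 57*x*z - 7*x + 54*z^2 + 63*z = 28*x^2 + x*(-228*z - 228) - 216*z^2 - 432*z - 216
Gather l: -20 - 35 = -55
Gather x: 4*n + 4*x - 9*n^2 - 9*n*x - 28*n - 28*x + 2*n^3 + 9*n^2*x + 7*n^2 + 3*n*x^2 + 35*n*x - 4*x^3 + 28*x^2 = 2*n^3 - 2*n^2 - 24*n - 4*x^3 + x^2*(3*n + 28) + x*(9*n^2 + 26*n - 24)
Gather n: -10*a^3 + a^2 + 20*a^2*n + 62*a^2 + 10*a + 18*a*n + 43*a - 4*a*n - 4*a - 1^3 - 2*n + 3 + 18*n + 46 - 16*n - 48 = -10*a^3 + 63*a^2 + 49*a + n*(20*a^2 + 14*a)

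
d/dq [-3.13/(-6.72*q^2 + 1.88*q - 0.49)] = (5.8844 - 42.0672*q)/(6.72*q^2 - 1.88*q + 0.49)^2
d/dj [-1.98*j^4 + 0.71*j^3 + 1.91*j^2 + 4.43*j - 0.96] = -7.92*j^3 + 2.13*j^2 + 3.82*j + 4.43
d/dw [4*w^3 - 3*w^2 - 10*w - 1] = 12*w^2 - 6*w - 10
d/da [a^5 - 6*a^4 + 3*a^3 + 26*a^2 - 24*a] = 5*a^4 - 24*a^3 + 9*a^2 + 52*a - 24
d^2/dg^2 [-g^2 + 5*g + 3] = -2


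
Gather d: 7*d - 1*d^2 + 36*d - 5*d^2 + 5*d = -6*d^2 + 48*d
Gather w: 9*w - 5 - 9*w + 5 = 0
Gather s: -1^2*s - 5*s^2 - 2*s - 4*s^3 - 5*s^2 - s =-4*s^3 - 10*s^2 - 4*s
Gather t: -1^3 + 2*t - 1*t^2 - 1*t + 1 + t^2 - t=0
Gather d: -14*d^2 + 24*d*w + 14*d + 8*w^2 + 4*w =-14*d^2 + d*(24*w + 14) + 8*w^2 + 4*w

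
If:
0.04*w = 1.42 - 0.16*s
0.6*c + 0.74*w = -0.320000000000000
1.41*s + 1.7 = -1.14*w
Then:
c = 21.73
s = 13.39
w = -18.05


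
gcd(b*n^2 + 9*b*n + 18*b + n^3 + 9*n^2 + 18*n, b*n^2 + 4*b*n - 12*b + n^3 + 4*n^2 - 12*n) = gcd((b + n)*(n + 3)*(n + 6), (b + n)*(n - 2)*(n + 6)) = b*n + 6*b + n^2 + 6*n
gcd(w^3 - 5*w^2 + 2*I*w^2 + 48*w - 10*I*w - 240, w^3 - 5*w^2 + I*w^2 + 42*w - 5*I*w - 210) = w^2 + w*(-5 - 6*I) + 30*I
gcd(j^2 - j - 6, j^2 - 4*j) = 1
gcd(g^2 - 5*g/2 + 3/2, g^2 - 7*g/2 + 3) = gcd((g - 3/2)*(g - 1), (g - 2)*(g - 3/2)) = g - 3/2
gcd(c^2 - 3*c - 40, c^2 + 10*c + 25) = c + 5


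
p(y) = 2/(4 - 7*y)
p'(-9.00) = 0.00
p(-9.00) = 0.03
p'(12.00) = 0.00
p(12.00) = -0.02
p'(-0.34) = 0.34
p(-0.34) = 0.31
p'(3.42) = 0.04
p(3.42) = -0.10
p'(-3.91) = 0.01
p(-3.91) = 0.06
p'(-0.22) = 0.46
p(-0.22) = 0.36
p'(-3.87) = 0.01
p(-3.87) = 0.06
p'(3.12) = 0.04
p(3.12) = -0.11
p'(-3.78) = 0.02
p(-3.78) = 0.07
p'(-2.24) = 0.04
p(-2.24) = 0.10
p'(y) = 14/(4 - 7*y)^2 = 14/(7*y - 4)^2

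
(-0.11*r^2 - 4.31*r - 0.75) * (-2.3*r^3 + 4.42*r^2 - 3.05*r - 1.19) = 0.253*r^5 + 9.4268*r^4 - 16.9897*r^3 + 9.9614*r^2 + 7.4164*r + 0.8925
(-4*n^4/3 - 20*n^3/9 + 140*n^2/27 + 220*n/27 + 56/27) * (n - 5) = -4*n^5/3 + 40*n^4/9 + 440*n^3/27 - 160*n^2/9 - 116*n/3 - 280/27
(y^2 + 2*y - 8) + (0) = y^2 + 2*y - 8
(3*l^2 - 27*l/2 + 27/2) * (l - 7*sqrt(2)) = 3*l^3 - 21*sqrt(2)*l^2 - 27*l^2/2 + 27*l/2 + 189*sqrt(2)*l/2 - 189*sqrt(2)/2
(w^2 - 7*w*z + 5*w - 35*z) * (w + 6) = w^3 - 7*w^2*z + 11*w^2 - 77*w*z + 30*w - 210*z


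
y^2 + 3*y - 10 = (y - 2)*(y + 5)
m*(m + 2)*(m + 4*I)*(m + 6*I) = m^4 + 2*m^3 + 10*I*m^3 - 24*m^2 + 20*I*m^2 - 48*m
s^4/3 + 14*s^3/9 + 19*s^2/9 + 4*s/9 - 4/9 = (s/3 + 1/3)*(s - 1/3)*(s + 2)^2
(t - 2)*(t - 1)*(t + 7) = t^3 + 4*t^2 - 19*t + 14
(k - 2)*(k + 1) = k^2 - k - 2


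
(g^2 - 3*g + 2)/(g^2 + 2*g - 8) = (g - 1)/(g + 4)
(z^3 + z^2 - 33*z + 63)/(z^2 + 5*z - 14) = (z^2 - 6*z + 9)/(z - 2)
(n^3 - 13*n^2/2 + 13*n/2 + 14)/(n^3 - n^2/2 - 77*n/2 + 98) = (n + 1)/(n + 7)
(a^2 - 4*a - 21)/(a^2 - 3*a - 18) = (a - 7)/(a - 6)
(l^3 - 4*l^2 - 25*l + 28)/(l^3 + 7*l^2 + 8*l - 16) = (l - 7)/(l + 4)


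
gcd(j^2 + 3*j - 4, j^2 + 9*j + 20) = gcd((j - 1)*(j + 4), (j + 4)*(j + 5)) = j + 4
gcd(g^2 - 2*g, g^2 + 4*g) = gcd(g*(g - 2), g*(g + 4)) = g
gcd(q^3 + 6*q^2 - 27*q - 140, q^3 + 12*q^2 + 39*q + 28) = q^2 + 11*q + 28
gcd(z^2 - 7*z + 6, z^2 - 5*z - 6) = z - 6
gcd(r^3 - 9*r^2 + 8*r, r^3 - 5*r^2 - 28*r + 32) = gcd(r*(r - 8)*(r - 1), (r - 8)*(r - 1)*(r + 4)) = r^2 - 9*r + 8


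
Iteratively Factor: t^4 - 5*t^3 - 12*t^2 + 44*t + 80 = (t - 5)*(t^3 - 12*t - 16) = (t - 5)*(t - 4)*(t^2 + 4*t + 4) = (t - 5)*(t - 4)*(t + 2)*(t + 2)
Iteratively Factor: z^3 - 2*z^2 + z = (z - 1)*(z^2 - z) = (z - 1)^2*(z)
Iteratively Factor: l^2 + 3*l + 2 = (l + 2)*(l + 1)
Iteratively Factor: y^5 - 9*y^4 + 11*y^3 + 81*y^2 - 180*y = (y - 4)*(y^4 - 5*y^3 - 9*y^2 + 45*y) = (y - 4)*(y + 3)*(y^3 - 8*y^2 + 15*y) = (y - 5)*(y - 4)*(y + 3)*(y^2 - 3*y) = y*(y - 5)*(y - 4)*(y + 3)*(y - 3)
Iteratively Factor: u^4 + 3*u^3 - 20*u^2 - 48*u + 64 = (u - 1)*(u^3 + 4*u^2 - 16*u - 64) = (u - 1)*(u + 4)*(u^2 - 16) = (u - 1)*(u + 4)^2*(u - 4)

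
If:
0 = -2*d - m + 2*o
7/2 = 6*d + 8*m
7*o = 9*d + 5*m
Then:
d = -3/4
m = 1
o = -1/4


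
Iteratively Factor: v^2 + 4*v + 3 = (v + 1)*(v + 3)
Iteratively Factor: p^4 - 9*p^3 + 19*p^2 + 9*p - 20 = (p - 4)*(p^3 - 5*p^2 - p + 5) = (p - 5)*(p - 4)*(p^2 - 1) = (p - 5)*(p - 4)*(p - 1)*(p + 1)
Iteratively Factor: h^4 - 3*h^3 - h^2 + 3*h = (h - 3)*(h^3 - h) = (h - 3)*(h - 1)*(h^2 + h) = (h - 3)*(h - 1)*(h + 1)*(h)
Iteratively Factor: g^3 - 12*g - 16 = (g + 2)*(g^2 - 2*g - 8) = (g - 4)*(g + 2)*(g + 2)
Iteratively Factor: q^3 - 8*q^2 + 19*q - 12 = (q - 4)*(q^2 - 4*q + 3) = (q - 4)*(q - 1)*(q - 3)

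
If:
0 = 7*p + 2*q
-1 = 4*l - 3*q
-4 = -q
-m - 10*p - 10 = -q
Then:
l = 11/4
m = 38/7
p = -8/7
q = 4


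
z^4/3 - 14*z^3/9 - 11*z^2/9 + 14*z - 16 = (z/3 + 1)*(z - 3)*(z - 8/3)*(z - 2)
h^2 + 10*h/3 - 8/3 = (h - 2/3)*(h + 4)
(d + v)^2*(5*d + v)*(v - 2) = 5*d^3*v - 10*d^3 + 11*d^2*v^2 - 22*d^2*v + 7*d*v^3 - 14*d*v^2 + v^4 - 2*v^3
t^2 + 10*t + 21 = (t + 3)*(t + 7)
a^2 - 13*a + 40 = (a - 8)*(a - 5)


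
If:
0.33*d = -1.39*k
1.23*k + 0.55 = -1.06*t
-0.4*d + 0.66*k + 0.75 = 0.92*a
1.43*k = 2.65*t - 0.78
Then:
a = -0.40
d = 2.01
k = -0.48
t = 0.04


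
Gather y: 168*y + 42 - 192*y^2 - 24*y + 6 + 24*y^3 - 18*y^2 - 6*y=24*y^3 - 210*y^2 + 138*y + 48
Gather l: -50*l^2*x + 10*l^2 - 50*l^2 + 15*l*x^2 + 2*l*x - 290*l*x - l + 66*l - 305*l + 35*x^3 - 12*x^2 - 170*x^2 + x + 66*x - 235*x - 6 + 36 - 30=l^2*(-50*x - 40) + l*(15*x^2 - 288*x - 240) + 35*x^3 - 182*x^2 - 168*x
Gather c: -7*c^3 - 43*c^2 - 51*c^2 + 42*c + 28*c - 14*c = -7*c^3 - 94*c^2 + 56*c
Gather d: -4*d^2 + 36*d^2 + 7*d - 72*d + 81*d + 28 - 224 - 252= 32*d^2 + 16*d - 448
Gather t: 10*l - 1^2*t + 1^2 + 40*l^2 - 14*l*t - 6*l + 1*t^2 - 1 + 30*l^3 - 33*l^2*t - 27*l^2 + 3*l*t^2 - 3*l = 30*l^3 + 13*l^2 + l + t^2*(3*l + 1) + t*(-33*l^2 - 14*l - 1)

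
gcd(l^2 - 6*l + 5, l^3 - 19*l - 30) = l - 5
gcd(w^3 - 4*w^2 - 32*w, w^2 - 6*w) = w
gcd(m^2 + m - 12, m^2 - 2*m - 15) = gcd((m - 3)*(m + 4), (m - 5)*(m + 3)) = 1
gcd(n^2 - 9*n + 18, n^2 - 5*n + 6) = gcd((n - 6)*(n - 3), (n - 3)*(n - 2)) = n - 3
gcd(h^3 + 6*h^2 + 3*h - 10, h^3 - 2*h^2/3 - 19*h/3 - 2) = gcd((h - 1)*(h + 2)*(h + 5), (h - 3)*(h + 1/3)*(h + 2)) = h + 2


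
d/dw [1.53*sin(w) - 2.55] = 1.53*cos(w)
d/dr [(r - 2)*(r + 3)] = 2*r + 1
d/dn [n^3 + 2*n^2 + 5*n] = 3*n^2 + 4*n + 5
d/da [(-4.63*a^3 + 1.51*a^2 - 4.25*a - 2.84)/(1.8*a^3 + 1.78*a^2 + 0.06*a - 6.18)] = (-10.9594*a^4 + 14.7444*a^3 + 108.8318*a^2 - 8.5532*a + 26.4354)/(3.24*a^6 + 6.408*a^5 + 3.3844*a^4 - 22.0344*a^3 - 21.9972*a^2 - 0.7416*a + 38.1924)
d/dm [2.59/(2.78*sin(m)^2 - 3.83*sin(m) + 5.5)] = (9.9197 - 14.4004*sin(m))*cos(m)/(2.78*sin(m)^2 - 3.83*sin(m) + 5.5)^2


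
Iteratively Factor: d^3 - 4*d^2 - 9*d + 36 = (d - 4)*(d^2 - 9) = (d - 4)*(d - 3)*(d + 3)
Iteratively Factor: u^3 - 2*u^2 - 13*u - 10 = (u - 5)*(u^2 + 3*u + 2) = (u - 5)*(u + 2)*(u + 1)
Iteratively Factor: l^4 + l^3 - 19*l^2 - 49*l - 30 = (l - 5)*(l^3 + 6*l^2 + 11*l + 6) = (l - 5)*(l + 1)*(l^2 + 5*l + 6) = (l - 5)*(l + 1)*(l + 2)*(l + 3)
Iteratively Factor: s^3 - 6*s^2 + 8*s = (s - 4)*(s^2 - 2*s) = s*(s - 4)*(s - 2)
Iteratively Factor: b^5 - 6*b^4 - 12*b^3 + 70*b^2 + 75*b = (b - 5)*(b^4 - b^3 - 17*b^2 - 15*b) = (b - 5)*(b + 3)*(b^3 - 4*b^2 - 5*b) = (b - 5)*(b + 1)*(b + 3)*(b^2 - 5*b) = b*(b - 5)*(b + 1)*(b + 3)*(b - 5)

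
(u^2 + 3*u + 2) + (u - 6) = u^2 + 4*u - 4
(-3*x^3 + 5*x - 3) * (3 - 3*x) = 9*x^4 - 9*x^3 - 15*x^2 + 24*x - 9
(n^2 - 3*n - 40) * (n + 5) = n^3 + 2*n^2 - 55*n - 200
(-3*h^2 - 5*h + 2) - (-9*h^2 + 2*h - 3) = 6*h^2 - 7*h + 5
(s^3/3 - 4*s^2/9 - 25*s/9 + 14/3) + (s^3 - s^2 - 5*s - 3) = 4*s^3/3 - 13*s^2/9 - 70*s/9 + 5/3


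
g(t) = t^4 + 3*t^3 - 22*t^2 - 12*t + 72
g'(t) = 4*t^3 + 9*t^2 - 44*t - 12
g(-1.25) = 49.21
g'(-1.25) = 49.25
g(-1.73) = 20.34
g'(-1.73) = 70.35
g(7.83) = 3828.17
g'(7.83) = 2115.45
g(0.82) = 49.47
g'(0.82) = -39.82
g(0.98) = 42.86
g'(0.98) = -42.71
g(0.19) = 68.95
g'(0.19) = -20.01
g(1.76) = 8.68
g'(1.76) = -39.75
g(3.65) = 58.48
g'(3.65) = 141.81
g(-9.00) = 2772.00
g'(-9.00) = -1803.00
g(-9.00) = 2772.00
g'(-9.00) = -1803.00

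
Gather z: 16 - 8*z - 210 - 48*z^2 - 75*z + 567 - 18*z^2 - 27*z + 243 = -66*z^2 - 110*z + 616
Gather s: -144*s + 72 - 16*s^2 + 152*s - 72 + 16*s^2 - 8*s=0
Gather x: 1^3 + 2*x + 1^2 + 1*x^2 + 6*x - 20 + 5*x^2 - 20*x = 6*x^2 - 12*x - 18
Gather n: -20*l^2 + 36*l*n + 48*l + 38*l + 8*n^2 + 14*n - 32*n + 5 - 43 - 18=-20*l^2 + 86*l + 8*n^2 + n*(36*l - 18) - 56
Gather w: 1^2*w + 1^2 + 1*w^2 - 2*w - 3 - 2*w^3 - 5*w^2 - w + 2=-2*w^3 - 4*w^2 - 2*w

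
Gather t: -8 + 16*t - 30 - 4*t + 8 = 12*t - 30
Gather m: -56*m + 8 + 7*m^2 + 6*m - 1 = 7*m^2 - 50*m + 7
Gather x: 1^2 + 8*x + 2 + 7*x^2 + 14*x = 7*x^2 + 22*x + 3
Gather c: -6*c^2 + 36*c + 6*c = -6*c^2 + 42*c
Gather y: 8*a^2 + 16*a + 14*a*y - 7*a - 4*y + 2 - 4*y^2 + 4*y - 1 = 8*a^2 + 14*a*y + 9*a - 4*y^2 + 1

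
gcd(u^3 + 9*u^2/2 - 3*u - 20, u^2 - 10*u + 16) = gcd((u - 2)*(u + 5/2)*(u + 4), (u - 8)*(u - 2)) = u - 2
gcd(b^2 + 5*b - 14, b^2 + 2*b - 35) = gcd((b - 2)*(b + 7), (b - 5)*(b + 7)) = b + 7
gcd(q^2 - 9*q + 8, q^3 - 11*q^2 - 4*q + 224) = q - 8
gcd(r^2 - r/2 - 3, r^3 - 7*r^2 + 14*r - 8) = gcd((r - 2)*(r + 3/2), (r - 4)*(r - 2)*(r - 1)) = r - 2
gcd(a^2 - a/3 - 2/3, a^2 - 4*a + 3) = a - 1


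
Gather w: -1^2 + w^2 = w^2 - 1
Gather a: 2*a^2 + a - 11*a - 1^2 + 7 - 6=2*a^2 - 10*a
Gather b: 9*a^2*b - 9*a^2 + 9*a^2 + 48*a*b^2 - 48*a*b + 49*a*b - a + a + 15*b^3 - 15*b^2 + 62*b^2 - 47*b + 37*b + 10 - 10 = 15*b^3 + b^2*(48*a + 47) + b*(9*a^2 + a - 10)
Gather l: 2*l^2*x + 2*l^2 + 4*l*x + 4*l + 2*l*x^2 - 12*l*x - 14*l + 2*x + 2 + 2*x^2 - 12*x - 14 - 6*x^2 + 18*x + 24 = l^2*(2*x + 2) + l*(2*x^2 - 8*x - 10) - 4*x^2 + 8*x + 12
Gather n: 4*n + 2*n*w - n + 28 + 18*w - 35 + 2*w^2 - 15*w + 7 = n*(2*w + 3) + 2*w^2 + 3*w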